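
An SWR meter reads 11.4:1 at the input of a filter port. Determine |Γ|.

|Γ| ≈ 0.839

|Γ| = (S − 1)/(S + 1) = (11.4 − 1)/(11.4 + 1) = 10.4/12.4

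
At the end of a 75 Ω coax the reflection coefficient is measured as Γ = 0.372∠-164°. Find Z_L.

Z_L = Z_0·(1 + Γ)/(1 − Γ) = 75·(0.642 − j0.103)/(1.36 + j0.103)

Z_L ≈ 34.9 − j8.3 Ω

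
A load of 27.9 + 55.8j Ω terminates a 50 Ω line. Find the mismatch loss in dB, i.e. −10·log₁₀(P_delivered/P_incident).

Γ = (-22.1 + j55.8)/(77.9 + j55.8), |Γ| = 0.626
|Γ|² = 0.392, so P_del/P_inc = 1 − |Γ|² = 0.608
ML = −10·log₁₀(1 − |Γ|²)

mismatch loss ≈ 2.16 dB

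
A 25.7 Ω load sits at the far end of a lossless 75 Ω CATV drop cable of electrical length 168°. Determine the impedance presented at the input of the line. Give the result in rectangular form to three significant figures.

Z_in ≈ 26.7 − j14 Ω

tan(βl) = tan(168°) = -0.213
Z_in = Z_0·(Z_L + jZ_0·tanβl)/(Z_0 + jZ_L·tanβl)
     = 75·(25.7 − j15.9)/(75 − j5.46)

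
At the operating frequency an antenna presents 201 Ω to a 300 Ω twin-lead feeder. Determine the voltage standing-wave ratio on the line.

For a purely resistive load, VSWR = R_L/Z_0 or Z_0/R_L (whichever > 1) = 300/201

VSWR ≈ 1.49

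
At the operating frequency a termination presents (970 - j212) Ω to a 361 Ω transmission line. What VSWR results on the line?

VSWR ≈ 2.83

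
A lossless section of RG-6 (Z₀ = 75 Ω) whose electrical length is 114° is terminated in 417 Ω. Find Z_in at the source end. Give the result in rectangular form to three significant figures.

tan(βl) = tan(114°) = -2.25
Z_in = Z_0·(Z_L + jZ_0·tanβl)/(Z_0 + jZ_L·tanβl)
     = 75·(417 − j168)/(75 − j937)

Z_in ≈ 16.1 + j32.1 Ω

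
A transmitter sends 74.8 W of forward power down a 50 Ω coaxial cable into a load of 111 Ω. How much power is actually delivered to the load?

Γ = (111 − 50)/(111 + 50) = 0.379
|Γ|² = 0.144
P_refl = |Γ|²·P_inc = 10.7 W, P_del = (1 − |Γ|²)·P_inc = 64.1 W

P_delivered ≈ 64.1 W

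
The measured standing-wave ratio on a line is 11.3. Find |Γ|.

|Γ| = (S − 1)/(S + 1) = (11.3 − 1)/(11.3 + 1) = 10.3/12.3

|Γ| ≈ 0.837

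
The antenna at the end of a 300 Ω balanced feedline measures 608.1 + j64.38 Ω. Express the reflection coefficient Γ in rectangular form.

Γ = (Z_L − Z_0)/(Z_L + Z_0) = (308.1 + j64.38)/(908.1 + j64.38)

Γ ≈ 0.343 + j0.0466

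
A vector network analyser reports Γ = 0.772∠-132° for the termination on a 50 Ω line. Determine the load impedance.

Z_L = Z_0·(1 + Γ)/(1 − Γ) = 50·(0.483 − j0.574)/(1.52 + j0.574)

Z_L ≈ 7.68 − j21.8 Ω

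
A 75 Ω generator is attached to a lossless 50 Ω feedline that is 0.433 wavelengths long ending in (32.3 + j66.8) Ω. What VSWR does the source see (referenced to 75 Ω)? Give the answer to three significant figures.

VSWR ≈ 5.97

βl = 2π × 0.433 = 156°
tan(βl) = -0.448
Z_in = Z_0·(Z_L + jZ_0·tanβl)/(Z_0 + jZ_L·tanβl) = 14.7 + j30.5 Ω
Γ_s = (Z_in − Z_s)/(Z_in + Z_s) = (-60.3 + j30.5)/(89.7 + j30.5), |Γ_s| = 0.713
VSWR = (1 + |Γ_s|)/(1 − |Γ_s|)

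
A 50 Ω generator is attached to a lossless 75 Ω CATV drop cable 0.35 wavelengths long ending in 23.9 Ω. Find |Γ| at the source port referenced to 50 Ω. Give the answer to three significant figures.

βl = 2π × 0.35 = 126°
tan(βl) = -1.38
Z_in = Z_0·(Z_L + jZ_0·tanβl)/(Z_0 + jZ_L·tanβl) = 58 − j77.8 Ω
Γ_s = (Z_in − Z_s)/(Z_in + Z_s) = (8.02 − j77.8)/(108 − j77.8), |Γ_s| = 0.587

|Γ| ≈ 0.587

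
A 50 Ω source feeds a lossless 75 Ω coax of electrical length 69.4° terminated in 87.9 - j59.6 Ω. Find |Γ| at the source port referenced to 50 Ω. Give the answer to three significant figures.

tan(βl) = 2.66
Z_in = Z_0·(Z_L + jZ_0·tanβl)/(Z_0 + jZ_L·tanβl) = 36.6 + j8.33 Ω
Γ_s = (Z_in − Z_s)/(Z_in + Z_s) = (-13.4 + j8.33)/(86.6 + j8.33), |Γ_s| = 0.182

|Γ| ≈ 0.182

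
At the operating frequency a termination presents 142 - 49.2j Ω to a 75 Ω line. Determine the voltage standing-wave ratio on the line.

Γ = (Z_L − Z_0)/(Z_L + Z_0) = (67 − j49.2)/(217 − j49.2)
|Γ| = 83.1/223 = 0.374
VSWR = (1 + |Γ|)/(1 − |Γ|) = 1.37/0.626

VSWR ≈ 2.19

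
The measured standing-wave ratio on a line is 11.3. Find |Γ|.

|Γ| ≈ 0.837

|Γ| = (S − 1)/(S + 1) = (11.3 − 1)/(11.3 + 1) = 10.3/12.3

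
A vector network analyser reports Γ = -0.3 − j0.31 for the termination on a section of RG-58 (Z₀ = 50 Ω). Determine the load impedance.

Z_L = Z_0·(1 + Γ)/(1 − Γ) = 50·(0.7 − j0.31)/(1.3 + j0.31)

Z_L ≈ 22.8 − j17.4 Ω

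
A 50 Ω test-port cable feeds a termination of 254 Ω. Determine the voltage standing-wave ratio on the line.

VSWR ≈ 5.08

For a purely resistive load, VSWR = R_L/Z_0 or Z_0/R_L (whichever > 1) = 254/50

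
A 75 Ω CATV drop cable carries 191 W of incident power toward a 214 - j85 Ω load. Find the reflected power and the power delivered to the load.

P_reflected ≈ 55.9 W; P_delivered ≈ 135 W

|Γ| = |(139 − j85)/(289 − j85)| = 0.541
|Γ|² = 0.293
P_refl = |Γ|²·P_inc = 55.9 W, P_del = (1 − |Γ|²)·P_inc = 135 W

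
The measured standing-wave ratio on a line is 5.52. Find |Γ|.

|Γ| ≈ 0.693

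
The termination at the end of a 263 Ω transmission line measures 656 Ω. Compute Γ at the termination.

Γ = (Z_L − Z_0)/(Z_L + Z_0) = (656 − 263)/(656 + 263) = 393/919

Γ = 0.428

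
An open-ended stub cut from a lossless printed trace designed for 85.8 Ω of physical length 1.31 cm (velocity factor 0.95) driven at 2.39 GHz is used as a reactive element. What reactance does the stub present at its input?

X_in ≈ -104 Ω (capacitive)

λ = v/f = 0.95·c / 2.39 GHz = 0.119 m
βl = 2π·l/λ = 2π × 0.11 = 39.5°
tan(βl) = 0.826
For an open-ended stub, Z_in = −jZ_0·cot(βl) = −jZ_0/tan(βl)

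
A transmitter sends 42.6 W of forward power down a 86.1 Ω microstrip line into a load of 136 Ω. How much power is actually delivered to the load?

Γ = (136 − 86.1)/(136 + 86.1) = 0.225
|Γ|² = 0.0505
P_refl = |Γ|²·P_inc = 2.15 W, P_del = (1 − |Γ|²)·P_inc = 40.4 W

P_delivered ≈ 40.4 W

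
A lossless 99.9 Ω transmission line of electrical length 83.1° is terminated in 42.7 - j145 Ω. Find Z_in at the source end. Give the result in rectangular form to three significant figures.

tan(βl) = tan(83.1°) = 8.26
Z_in = Z_0·(Z_L + jZ_0·tanβl)/(Z_0 + jZ_L·tanβl)
     = 99.9·(42.7 + j681)/(1300 + j353)

Z_in ≈ 16.3 + j47.9 Ω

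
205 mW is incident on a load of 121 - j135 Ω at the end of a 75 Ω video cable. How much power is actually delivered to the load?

|Γ| = |(46 − j135)/(196 − j135)| = 0.599
|Γ|² = 0.359
P_refl = |Γ|²·P_inc = 73.6 mW, P_del = (1 − |Γ|²)·P_inc = 131 mW

P_delivered ≈ 131 mW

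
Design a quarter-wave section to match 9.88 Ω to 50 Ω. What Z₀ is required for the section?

Z_qwt = √(Z_0·R_L) = √(50 × 9.88) = √494

Z_qwt ≈ 22.2 Ω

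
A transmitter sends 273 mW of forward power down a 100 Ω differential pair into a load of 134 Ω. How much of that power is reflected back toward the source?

Γ = (134 − 100)/(134 + 100) = 0.145
|Γ|² = 0.0211
P_refl = |Γ|²·P_inc = 5.76 mW, P_del = (1 − |Γ|²)·P_inc = 267 mW

P_reflected ≈ 5.76 mW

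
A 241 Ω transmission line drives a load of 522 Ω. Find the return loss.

Γ = (522 − 241)/(522 + 241) = 0.368
RL = −20·log₁₀|Γ| = −20·log₁₀(0.368)

RL ≈ 8.68 dB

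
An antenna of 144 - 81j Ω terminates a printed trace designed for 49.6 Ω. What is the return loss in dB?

RL ≈ 4.54 dB

Γ = (94.4 − j81)/(193.6 − j81), |Γ| = 0.593
RL = −20·log₁₀|Γ| = −20·log₁₀(0.593)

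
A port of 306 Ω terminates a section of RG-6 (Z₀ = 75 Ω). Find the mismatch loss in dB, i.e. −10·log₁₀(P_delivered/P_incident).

mismatch loss ≈ 1.99 dB

Γ = (306 − 75)/(306 + 75) = 0.606
|Γ|² = 0.368, so P_del/P_inc = 1 − |Γ|² = 0.632
ML = −10·log₁₀(1 − |Γ|²)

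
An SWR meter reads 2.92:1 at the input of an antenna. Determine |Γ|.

|Γ| = (S − 1)/(S + 1) = (2.92 − 1)/(2.92 + 1) = 1.92/3.92

|Γ| ≈ 0.49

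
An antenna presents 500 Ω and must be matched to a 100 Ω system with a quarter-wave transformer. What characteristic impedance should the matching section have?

Z_qwt ≈ 224 Ω

Z_qwt = √(Z_0·R_L) = √(100 × 500) = √50000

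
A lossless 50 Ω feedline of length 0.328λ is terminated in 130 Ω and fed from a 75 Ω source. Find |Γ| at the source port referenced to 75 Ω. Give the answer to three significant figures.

|Γ| ≈ 0.551

βl = 2π × 0.328 = 118°
tan(βl) = -1.87
Z_in = Z_0·(Z_L + jZ_0·tanβl)/(Z_0 + jZ_L·tanβl) = 23.7 + j21.8 Ω
Γ_s = (Z_in − Z_s)/(Z_in + Z_s) = (-51.3 + j21.8)/(98.7 + j21.8), |Γ_s| = 0.551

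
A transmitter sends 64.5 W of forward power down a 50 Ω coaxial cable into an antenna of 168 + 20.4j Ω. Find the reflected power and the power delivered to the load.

P_reflected ≈ 19.3 W; P_delivered ≈ 45.2 W

|Γ| = |(118 + j20.4)/(218 + j20.4)| = 0.547
|Γ|² = 0.299
P_refl = |Γ|²·P_inc = 19.3 W, P_del = (1 − |Γ|²)·P_inc = 45.2 W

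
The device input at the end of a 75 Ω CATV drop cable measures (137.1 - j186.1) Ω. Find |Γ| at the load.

Γ = (Z_L − Z_0)/(Z_L + Z_0) = (62.1 − j186.1)/(212.1 − j186.1)
|Γ| = 196/282

|Γ| ≈ 0.695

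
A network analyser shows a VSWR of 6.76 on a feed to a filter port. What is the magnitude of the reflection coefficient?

|Γ| ≈ 0.742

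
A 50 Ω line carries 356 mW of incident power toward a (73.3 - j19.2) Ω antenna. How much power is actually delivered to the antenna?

P_delivered ≈ 335 mW

|Γ| = |(23.3 − j19.2)/(123.3 − j19.2)| = 0.242
|Γ|² = 0.0585
P_refl = |Γ|²·P_inc = 20.8 mW, P_del = (1 − |Γ|²)·P_inc = 335 mW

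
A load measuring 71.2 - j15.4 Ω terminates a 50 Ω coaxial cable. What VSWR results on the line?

Γ = (Z_L − Z_0)/(Z_L + Z_0) = (21.2 − j15.4)/(121.2 − j15.4)
|Γ| = 26.2/122 = 0.214
VSWR = (1 + |Γ|)/(1 − |Γ|) = 1.21/0.786

VSWR ≈ 1.55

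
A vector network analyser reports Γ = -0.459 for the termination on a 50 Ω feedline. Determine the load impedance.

Z_L ≈ 18.5 Ω

Z_L = Z_0·(1 + Γ)/(1 − Γ) = 50·(0.541)/(1.46)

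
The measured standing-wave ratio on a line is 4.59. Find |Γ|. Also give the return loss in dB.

|Γ| = (S − 1)/(S + 1) = (4.59 − 1)/(4.59 + 1) = 3.59/5.59
RL = −20·log₁₀|Γ| = −20·log₁₀(0.642)

|Γ| ≈ 0.642; return loss ≈ 3.85 dB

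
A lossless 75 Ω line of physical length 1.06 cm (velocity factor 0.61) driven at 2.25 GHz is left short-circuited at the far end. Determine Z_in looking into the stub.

Z_in ≈ +j80.2 Ω

λ = v/f = 0.61·c / 2.25 GHz = 0.0813 m
βl = 2π·l/λ = 2π × 0.13 = 46.9°
tan(βl) = 1.07
For a short-circuited stub, Z_in = jZ_0·tan(βl)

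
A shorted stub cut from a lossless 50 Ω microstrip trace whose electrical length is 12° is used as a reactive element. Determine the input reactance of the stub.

X_in ≈ 10.6 Ω (inductive)

tan(βl) = 0.213
For a shorted stub, Z_in = jZ_0·tan(βl)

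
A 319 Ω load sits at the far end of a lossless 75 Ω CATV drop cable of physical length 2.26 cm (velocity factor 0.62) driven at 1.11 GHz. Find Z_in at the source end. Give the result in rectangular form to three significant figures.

Z_in ≈ 30.1 − j60 Ω

λ = v/f = 0.62·c / 1.11 GHz = 0.168 m
βl = 2π·l/λ = 2π × 0.135 = 48.6°
tan(βl) = tan(48.6°) = 1.13
Z_in = Z_0·(Z_L + jZ_0·tanβl)/(Z_0 + jZ_L·tanβl)
     = 75·(319 + j84.9)/(75 + j361)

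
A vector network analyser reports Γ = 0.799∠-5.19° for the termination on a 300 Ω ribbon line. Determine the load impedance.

Z_L ≈ 2310 − j924 Ω

Z_L = Z_0·(1 + Γ)/(1 − Γ) = 300·(1.8 − j0.0723)/(0.204 + j0.0723)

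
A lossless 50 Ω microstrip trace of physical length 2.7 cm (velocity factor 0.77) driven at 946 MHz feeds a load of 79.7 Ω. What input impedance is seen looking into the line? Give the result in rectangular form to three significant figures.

λ = v/f = 0.77·c / 946 MHz = 0.244 m
βl = 2π·l/λ = 2π × 0.111 = 39.8°
tan(βl) = tan(39.8°) = 0.833
Z_in = Z_0·(Z_L + jZ_0·tanβl)/(Z_0 + jZ_L·tanβl)
     = 50·(79.7 + j41.7)/(50 + j66.4)

Z_in ≈ 48.9 − j23.2 Ω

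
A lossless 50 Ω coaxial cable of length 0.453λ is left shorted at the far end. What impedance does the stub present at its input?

Z_in ≈ −j15.2 Ω

βl = 2π × 0.453 = 163°
tan(βl) = -0.304
For a shorted stub, Z_in = jZ_0·tan(βl)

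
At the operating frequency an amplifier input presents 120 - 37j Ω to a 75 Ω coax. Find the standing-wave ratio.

VSWR ≈ 1.83

Γ = (Z_L − Z_0)/(Z_L + Z_0) = (45 − j37)/(195 − j37)
|Γ| = 58.3/198 = 0.294
VSWR = (1 + |Γ|)/(1 − |Γ|) = 1.29/0.706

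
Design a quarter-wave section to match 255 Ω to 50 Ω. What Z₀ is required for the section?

Z_qwt ≈ 113 Ω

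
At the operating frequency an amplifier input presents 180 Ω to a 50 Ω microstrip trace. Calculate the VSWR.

VSWR ≈ 3.6

Γ = (180 − 50)/(180 + 50) = 0.565
VSWR = (1 + 0.565)/(1 − 0.565)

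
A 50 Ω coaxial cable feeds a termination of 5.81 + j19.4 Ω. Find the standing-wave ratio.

Γ = (Z_L − Z_0)/(Z_L + Z_0) = (-44.19 + j19.4)/(55.81 + j19.4)
|Γ| = 48.3/59.1 = 0.817
VSWR = (1 + |Γ|)/(1 − |Γ|) = 1.82/0.183

VSWR ≈ 9.92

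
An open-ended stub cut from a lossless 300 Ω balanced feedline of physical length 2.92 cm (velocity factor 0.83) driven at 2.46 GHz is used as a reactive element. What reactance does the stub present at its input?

X_in ≈ 74 Ω (inductive)

λ = v/f = 0.83·c / 2.46 GHz = 0.101 m
βl = 2π·l/λ = 2π × 0.288 = 104°
tan(βl) = -4.05
For an open-ended stub, Z_in = −jZ_0·cot(βl) = −jZ_0/tan(βl)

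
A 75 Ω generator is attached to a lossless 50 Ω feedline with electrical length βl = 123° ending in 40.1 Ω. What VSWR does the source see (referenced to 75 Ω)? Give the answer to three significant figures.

VSWR ≈ 1.46

tan(βl) = -1.54
Z_in = Z_0·(Z_L + jZ_0·tanβl)/(Z_0 + jZ_L·tanβl) = 53.5 − j10.9 Ω
Γ_s = (Z_in − Z_s)/(Z_in + Z_s) = (-21.5 − j10.9)/(129 − j10.9), |Γ_s| = 0.187
VSWR = (1 + |Γ_s|)/(1 − |Γ_s|)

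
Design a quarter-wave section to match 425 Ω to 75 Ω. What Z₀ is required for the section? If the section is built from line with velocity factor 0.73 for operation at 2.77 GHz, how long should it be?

Z_qwt ≈ 179 Ω; length ≈ 1.98 cm

Z_qwt = √(Z_0·R_L) = √(75 × 425) = √31880
λ = 0.73·c/f = 0.0791 m, so l = λ/4 = 0.0198 m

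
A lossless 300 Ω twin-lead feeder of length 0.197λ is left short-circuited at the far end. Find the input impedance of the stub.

Z_in ≈ +j867 Ω

βl = 2π × 0.197 = 70.9°
tan(βl) = 2.89
For a short-circuited stub, Z_in = jZ_0·tan(βl)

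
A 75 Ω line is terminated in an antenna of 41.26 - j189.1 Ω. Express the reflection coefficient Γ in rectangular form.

Γ ≈ 0.646 − j0.576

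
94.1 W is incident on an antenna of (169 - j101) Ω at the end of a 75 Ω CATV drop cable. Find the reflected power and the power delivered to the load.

|Γ| = |(94 − j101)/(244 − j101)| = 0.522
|Γ|² = 0.273
P_refl = |Γ|²·P_inc = 25.7 W, P_del = (1 − |Γ|²)·P_inc = 68.4 W

P_reflected ≈ 25.7 W; P_delivered ≈ 68.4 W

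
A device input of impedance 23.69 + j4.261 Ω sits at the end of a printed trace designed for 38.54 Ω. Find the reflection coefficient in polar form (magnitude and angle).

Γ = (Z_L − Z_0)/(Z_L + Z_0) = (-14.85 + j4.261)/(62.23 + j4.261)
|Γ| = 15.4/62.4 = 0.248

Γ ≈ 0.248 ∠ 160°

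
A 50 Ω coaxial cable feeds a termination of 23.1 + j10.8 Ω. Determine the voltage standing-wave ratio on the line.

Γ = (Z_L − Z_0)/(Z_L + Z_0) = (-26.9 + j10.8)/(73.1 + j10.8)
|Γ| = 29/73.9 = 0.392
VSWR = (1 + |Γ|)/(1 − |Γ|) = 1.39/0.608

VSWR ≈ 2.29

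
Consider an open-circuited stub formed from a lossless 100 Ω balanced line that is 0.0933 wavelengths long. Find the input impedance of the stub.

βl = 2π × 0.0933 = 33.6°
tan(βl) = 0.664
For an open-circuited stub, Z_in = −jZ_0·cot(βl) = −jZ_0/tan(βl)

Z_in ≈ −j151 Ω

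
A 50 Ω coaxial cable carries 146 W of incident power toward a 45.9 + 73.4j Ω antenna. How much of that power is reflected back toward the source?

|Γ| = |(-4.1 + j73.4)/(95.9 + j73.4)| = 0.609
|Γ|² = 0.371
P_refl = |Γ|²·P_inc = 54.1 W, P_del = (1 − |Γ|²)·P_inc = 91.9 W

P_reflected ≈ 54.1 W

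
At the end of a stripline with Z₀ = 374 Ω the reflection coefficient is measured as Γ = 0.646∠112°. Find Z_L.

Z_L = Z_0·(1 + Γ)/(1 − Γ) = 374·(0.758 + j0.599)/(1.24 − j0.599)

Z_L ≈ 115 + j236 Ω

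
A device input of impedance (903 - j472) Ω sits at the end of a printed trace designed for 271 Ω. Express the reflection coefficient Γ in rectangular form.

Γ = (Z_L − Z_0)/(Z_L + Z_0) = (632 − j472)/(1174 − j472)

Γ ≈ 0.603 − j0.16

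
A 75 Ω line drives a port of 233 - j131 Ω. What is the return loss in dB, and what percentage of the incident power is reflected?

RL ≈ 4.25 dB; 37.6% of incident power reflected

Γ = (158 − j131)/(308 − j131), |Γ| = 0.613
RL = −20·log₁₀(0.613) = 4.25 dB
P_refl/P_inc = |Γ|² = 0.376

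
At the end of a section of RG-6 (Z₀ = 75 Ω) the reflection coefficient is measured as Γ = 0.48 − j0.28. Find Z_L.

Z_L = Z_0·(1 + Γ)/(1 − Γ) = 75·(1.48 − j0.28)/(0.52 + j0.28)

Z_L ≈ 149 − j120 Ω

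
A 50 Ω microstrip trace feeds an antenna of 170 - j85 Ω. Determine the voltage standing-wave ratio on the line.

VSWR ≈ 4.31

Γ = (Z_L − Z_0)/(Z_L + Z_0) = (120 − j85)/(220 − j85)
|Γ| = 147/236 = 0.624
VSWR = (1 + |Γ|)/(1 − |Γ|) = 1.62/0.376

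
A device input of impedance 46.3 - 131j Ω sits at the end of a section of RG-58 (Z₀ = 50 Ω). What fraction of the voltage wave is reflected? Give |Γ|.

|Γ| ≈ 0.806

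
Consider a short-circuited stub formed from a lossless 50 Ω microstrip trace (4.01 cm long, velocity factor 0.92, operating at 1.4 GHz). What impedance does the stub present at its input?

λ = v/f = 0.92·c / 1.4 GHz = 0.197 m
βl = 2π·l/λ = 2π × 0.203 = 73.2°
tan(βl) = 3.32
For a short-circuited stub, Z_in = jZ_0·tan(βl)

Z_in ≈ +j166 Ω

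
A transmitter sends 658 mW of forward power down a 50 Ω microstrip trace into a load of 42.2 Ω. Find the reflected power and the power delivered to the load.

Γ = (42.2 − 50)/(42.2 + 50) = -0.0846
|Γ|² = 0.00716
P_refl = |Γ|²·P_inc = 4.71 mW, P_del = (1 − |Γ|²)·P_inc = 653 mW

P_reflected ≈ 4.71 mW; P_delivered ≈ 653 mW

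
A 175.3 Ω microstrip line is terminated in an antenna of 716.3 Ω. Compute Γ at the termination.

Γ = 0.607

Γ = (Z_L − Z_0)/(Z_L + Z_0) = (716.3 − 175.3)/(716.3 + 175.3) = 541/891.6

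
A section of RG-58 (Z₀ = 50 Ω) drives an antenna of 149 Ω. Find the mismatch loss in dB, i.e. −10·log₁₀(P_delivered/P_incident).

mismatch loss ≈ 1.23 dB

Γ = (149 − 50)/(149 + 50) = 0.497
|Γ|² = 0.247, so P_del/P_inc = 1 − |Γ|² = 0.753
ML = −10·log₁₀(1 − |Γ|²)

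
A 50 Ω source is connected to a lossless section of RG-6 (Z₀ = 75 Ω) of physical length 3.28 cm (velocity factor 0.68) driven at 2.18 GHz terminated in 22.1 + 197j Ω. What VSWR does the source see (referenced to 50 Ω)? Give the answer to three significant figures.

VSWR ≈ 19.7

λ = v/f = 0.68·c / 2.18 GHz = 0.0936 m
βl = 2π·l/λ = 2π × 0.351 = 126°
tan(βl) = -1.37
Z_in = Z_0·(Z_L + jZ_0·tanβl)/(Z_0 + jZ_L·tanβl) = 2.99 + j20.8 Ω
Γ_s = (Z_in − Z_s)/(Z_in + Z_s) = (-47 + j20.8)/(53 + j20.8), |Γ_s| = 0.903
VSWR = (1 + |Γ_s|)/(1 − |Γ_s|)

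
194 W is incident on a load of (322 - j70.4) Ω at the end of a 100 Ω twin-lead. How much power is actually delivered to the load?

P_delivered ≈ 137 W

|Γ| = |(222 − j70.4)/(422 − j70.4)| = 0.544
|Γ|² = 0.296
P_refl = |Γ|²·P_inc = 57.5 W, P_del = (1 − |Γ|²)·P_inc = 137 W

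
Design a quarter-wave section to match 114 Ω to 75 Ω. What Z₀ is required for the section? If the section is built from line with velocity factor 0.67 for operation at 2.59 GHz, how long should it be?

Z_qwt ≈ 92.5 Ω; length ≈ 1.94 cm

Z_qwt = √(Z_0·R_L) = √(75 × 114) = √8550
λ = 0.67·c/f = 0.0776 m, so l = λ/4 = 0.0194 m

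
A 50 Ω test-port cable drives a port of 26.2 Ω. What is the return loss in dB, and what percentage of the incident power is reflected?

Γ = (26.2 − 50)/(26.2 + 50) = -0.312
RL = −20·log₁₀(0.312) = 10.1 dB
P_refl/P_inc = |Γ|² = 0.0976

RL ≈ 10.1 dB; 9.76% of incident power reflected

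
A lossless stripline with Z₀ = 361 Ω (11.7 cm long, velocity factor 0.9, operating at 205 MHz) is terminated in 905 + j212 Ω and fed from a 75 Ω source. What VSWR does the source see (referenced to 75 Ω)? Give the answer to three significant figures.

VSWR ≈ 10.8

λ = v/f = 0.9·c / 205 MHz = 1.32 m
βl = 2π·l/λ = 2π × 0.0888 = 32°
tan(βl) = 0.624
Z_in = Z_0·(Z_L + jZ_0·tanβl)/(Z_0 + jZ_L·tanβl) = 441 − j400 Ω
Γ_s = (Z_in − Z_s)/(Z_in + Z_s) = (366 − j400)/(516 − j400), |Γ_s| = 0.83
VSWR = (1 + |Γ_s|)/(1 − |Γ_s|)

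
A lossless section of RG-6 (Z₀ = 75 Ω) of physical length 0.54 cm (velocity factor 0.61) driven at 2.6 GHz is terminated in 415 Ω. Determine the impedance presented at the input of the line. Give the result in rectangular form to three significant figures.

λ = v/f = 0.61·c / 2.6 GHz = 0.0704 m
βl = 2π·l/λ = 2π × 0.0767 = 27.6°
tan(βl) = tan(27.6°) = 0.523
Z_in = Z_0·(Z_L + jZ_0·tanβl)/(Z_0 + jZ_L·tanβl)
     = 75·(415 + j39.2)/(75 + j217)

Z_in ≈ 56.3 − j124 Ω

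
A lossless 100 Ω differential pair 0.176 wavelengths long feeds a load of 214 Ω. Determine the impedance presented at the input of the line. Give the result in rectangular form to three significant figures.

βl = 2π × 0.176 = 63.4°
tan(βl) = tan(63.4°) = 1.99
Z_in = Z_0·(Z_L + jZ_0·tanβl)/(Z_0 + jZ_L·tanβl)
     = 100·(214 + j199)/(100 + j427)

Z_in ≈ 55.4 − j37.2 Ω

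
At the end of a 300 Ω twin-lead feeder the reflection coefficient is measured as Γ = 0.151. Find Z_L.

Z_L = Z_0·(1 + Γ)/(1 − Γ) = 300·(1.15)/(0.849)

Z_L ≈ 407 Ω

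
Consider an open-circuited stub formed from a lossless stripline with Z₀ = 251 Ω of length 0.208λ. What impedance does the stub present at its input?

Z_in ≈ −j67.8 Ω

βl = 2π × 0.208 = 74.9°
tan(βl) = 3.7
For an open-circuited stub, Z_in = −jZ_0·cot(βl) = −jZ_0/tan(βl)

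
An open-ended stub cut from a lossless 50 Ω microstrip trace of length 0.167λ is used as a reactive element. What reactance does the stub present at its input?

βl = 2π × 0.167 = 60.1°
tan(βl) = 1.74
For an open-ended stub, Z_in = −jZ_0·cot(βl) = −jZ_0/tan(βl)

X_in ≈ -28.7 Ω (capacitive)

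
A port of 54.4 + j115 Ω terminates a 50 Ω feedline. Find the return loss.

RL ≈ 2.6 dB

Γ = (4.4 + j115)/(104.4 + j115), |Γ| = 0.741
RL = −20·log₁₀|Γ| = −20·log₁₀(0.741)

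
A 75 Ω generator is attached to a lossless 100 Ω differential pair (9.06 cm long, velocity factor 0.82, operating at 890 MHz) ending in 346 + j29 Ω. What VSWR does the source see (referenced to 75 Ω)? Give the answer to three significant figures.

VSWR ≈ 3.04

λ = v/f = 0.82·c / 890 MHz = 0.276 m
βl = 2π·l/λ = 2π × 0.328 = 118°
tan(βl) = -1.88
Z_in = Z_0·(Z_L + jZ_0·tanβl)/(Z_0 + jZ_L·tanβl) = 35.1 + j44.8 Ω
Γ_s = (Z_in − Z_s)/(Z_in + Z_s) = (-39.9 + j44.8)/(110 + j44.8), |Γ_s| = 0.505
VSWR = (1 + |Γ_s|)/(1 − |Γ_s|)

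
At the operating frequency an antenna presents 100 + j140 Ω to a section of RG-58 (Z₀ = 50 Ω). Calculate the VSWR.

Γ = (Z_L − Z_0)/(Z_L + Z_0) = (50 + j140)/(150 + j140)
|Γ| = 149/205 = 0.725
VSWR = (1 + |Γ|)/(1 − |Γ|) = 1.72/0.275

VSWR ≈ 6.26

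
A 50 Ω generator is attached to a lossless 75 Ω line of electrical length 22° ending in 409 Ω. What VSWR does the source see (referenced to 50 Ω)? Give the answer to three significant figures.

VSWR ≈ 7.55

tan(βl) = 0.404
Z_in = Z_0·(Z_L + jZ_0·tanβl)/(Z_0 + jZ_L·tanβl) = 81.3 − j149 Ω
Γ_s = (Z_in − Z_s)/(Z_in + Z_s) = (31.3 − j149)/(131 − j149), |Γ_s| = 0.766
VSWR = (1 + |Γ_s|)/(1 − |Γ_s|)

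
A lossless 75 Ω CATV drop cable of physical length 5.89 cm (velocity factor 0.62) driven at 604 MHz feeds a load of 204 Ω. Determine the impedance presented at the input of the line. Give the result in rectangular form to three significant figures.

Z_in ≈ 31.1 − j24.6 Ω

λ = v/f = 0.62·c / 604 MHz = 0.308 m
βl = 2π·l/λ = 2π × 0.191 = 68.9°
tan(βl) = tan(68.9°) = 2.59
Z_in = Z_0·(Z_L + jZ_0·tanβl)/(Z_0 + jZ_L·tanβl)
     = 75·(204 + j194)/(75 + j527)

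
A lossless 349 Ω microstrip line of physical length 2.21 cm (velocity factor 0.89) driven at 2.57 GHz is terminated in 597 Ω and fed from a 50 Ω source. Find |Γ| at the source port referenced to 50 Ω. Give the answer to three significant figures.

|Γ| ≈ 0.638

λ = v/f = 0.89·c / 2.57 GHz = 0.104 m
βl = 2π·l/λ = 2π × 0.213 = 76.6°
tan(βl) = 4.19
Z_in = Z_0·(Z_L + jZ_0·tanβl)/(Z_0 + jZ_L·tanβl) = 212 − j53.8 Ω
Γ_s = (Z_in − Z_s)/(Z_in + Z_s) = (162 − j53.8)/(262 − j53.8), |Γ_s| = 0.638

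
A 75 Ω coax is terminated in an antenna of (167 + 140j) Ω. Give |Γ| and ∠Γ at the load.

Γ = (Z_L − Z_0)/(Z_L + Z_0) = (92 + j140)/(242 + j140)
|Γ| = 168/280 = 0.599

Γ ≈ 0.599 ∠ 26.6°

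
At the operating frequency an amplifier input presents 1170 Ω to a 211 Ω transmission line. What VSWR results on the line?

VSWR ≈ 5.55

For a purely resistive load, VSWR = R_L/Z_0 or Z_0/R_L (whichever > 1) = 1170/211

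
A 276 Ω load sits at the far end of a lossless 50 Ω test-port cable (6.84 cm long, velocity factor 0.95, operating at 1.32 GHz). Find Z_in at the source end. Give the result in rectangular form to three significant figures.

λ = v/f = 0.95·c / 1.32 GHz = 0.216 m
βl = 2π·l/λ = 2π × 0.317 = 114°
tan(βl) = tan(114°) = -2.24
Z_in = Z_0·(Z_L + jZ_0·tanβl)/(Z_0 + jZ_L·tanβl)
     = 50·(276 − j112)/(50 − j619)

Z_in ≈ 10.8 + j21.4 Ω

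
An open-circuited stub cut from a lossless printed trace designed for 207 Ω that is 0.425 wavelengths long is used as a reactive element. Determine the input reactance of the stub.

X_in ≈ 406 Ω (inductive)

βl = 2π × 0.425 = 153°
tan(βl) = -0.51
For an open-circuited stub, Z_in = −jZ_0·cot(βl) = −jZ_0/tan(βl)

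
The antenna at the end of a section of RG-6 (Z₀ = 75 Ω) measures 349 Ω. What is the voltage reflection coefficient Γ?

Γ = (Z_L − Z_0)/(Z_L + Z_0) = (349 − 75)/(349 + 75) = 274/424

Γ = 0.646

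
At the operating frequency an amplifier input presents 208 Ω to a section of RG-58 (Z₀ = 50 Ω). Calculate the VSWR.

VSWR ≈ 4.16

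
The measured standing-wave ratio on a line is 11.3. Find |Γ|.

|Γ| ≈ 0.837

|Γ| = (S − 1)/(S + 1) = (11.3 − 1)/(11.3 + 1) = 10.3/12.3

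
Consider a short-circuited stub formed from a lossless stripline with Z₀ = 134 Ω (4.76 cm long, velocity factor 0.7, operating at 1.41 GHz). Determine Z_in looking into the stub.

Z_in ≈ −j287 Ω

λ = v/f = 0.7·c / 1.41 GHz = 0.149 m
βl = 2π·l/λ = 2π × 0.32 = 115°
tan(βl) = -2.14
For a short-circuited stub, Z_in = jZ_0·tan(βl)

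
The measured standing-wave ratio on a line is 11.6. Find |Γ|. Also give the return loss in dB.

|Γ| ≈ 0.841; return loss ≈ 1.5 dB

|Γ| = (S − 1)/(S + 1) = (11.6 − 1)/(11.6 + 1) = 10.6/12.6
RL = −20·log₁₀|Γ| = −20·log₁₀(0.841)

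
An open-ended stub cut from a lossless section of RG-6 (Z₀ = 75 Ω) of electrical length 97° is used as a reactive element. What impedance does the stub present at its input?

tan(βl) = -8.14
For an open-ended stub, Z_in = −jZ_0·cot(βl) = −jZ_0/tan(βl)

Z_in ≈ +j9.21 Ω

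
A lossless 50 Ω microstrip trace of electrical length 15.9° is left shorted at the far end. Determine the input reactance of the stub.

X_in ≈ 14.2 Ω (inductive)

tan(βl) = 0.285
For a shorted stub, Z_in = jZ_0·tan(βl)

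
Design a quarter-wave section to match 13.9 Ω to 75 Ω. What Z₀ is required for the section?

Z_qwt = √(Z_0·R_L) = √(75 × 13.9) = √1042

Z_qwt ≈ 32.3 Ω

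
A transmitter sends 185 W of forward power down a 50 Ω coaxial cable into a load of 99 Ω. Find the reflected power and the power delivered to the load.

P_reflected ≈ 20 W; P_delivered ≈ 165 W

Γ = (99 − 50)/(99 + 50) = 0.329
|Γ|² = 0.108
P_refl = |Γ|²·P_inc = 20 W, P_del = (1 − |Γ|²)·P_inc = 165 W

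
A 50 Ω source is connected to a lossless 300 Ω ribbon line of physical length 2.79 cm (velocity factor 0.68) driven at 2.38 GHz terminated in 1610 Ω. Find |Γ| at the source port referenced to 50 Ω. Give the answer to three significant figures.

λ = v/f = 0.68·c / 2.38 GHz = 0.0857 m
βl = 2π·l/λ = 2π × 0.326 = 117°
tan(βl) = -1.95
Z_in = Z_0·(Z_L + jZ_0·tanβl)/(Z_0 + jZ_L·tanβl) = 70 + j147 Ω
Γ_s = (Z_in − Z_s)/(Z_in + Z_s) = (20 + j147)/(120 + j147), |Γ_s| = 0.783

|Γ| ≈ 0.783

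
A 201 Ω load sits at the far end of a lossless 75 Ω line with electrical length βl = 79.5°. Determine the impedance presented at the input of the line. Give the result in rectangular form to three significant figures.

tan(βl) = tan(79.5°) = 5.4
Z_in = Z_0·(Z_L + jZ_0·tanβl)/(Z_0 + jZ_L·tanβl)
     = 75·(201 + j405)/(75 + j1080)

Z_in ≈ 28.8 − j11.9 Ω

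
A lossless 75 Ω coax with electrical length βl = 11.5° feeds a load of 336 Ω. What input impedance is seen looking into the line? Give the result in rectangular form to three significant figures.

tan(βl) = tan(11.5°) = 0.203
Z_in = Z_0·(Z_L + jZ_0·tanβl)/(Z_0 + jZ_L·tanβl)
     = 75·(336 + j15.3)/(75 + j68.4)

Z_in ≈ 191 − j159 Ω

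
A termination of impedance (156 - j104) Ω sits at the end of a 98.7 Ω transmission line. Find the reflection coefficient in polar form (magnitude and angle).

Γ ≈ 0.432 ∠ -38.9°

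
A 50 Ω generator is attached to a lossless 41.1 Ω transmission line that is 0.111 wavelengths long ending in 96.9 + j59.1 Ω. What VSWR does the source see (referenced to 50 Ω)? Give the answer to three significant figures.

VSWR ≈ 3.07

βl = 2π × 0.111 = 40°
tan(βl) = 0.838
Z_in = Z_0·(Z_L + jZ_0·tanβl)/(Z_0 + jZ_L·tanβl) = 41.8 − j53.4 Ω
Γ_s = (Z_in − Z_s)/(Z_in + Z_s) = (-8.19 − j53.4)/(91.8 − j53.4), |Γ_s| = 0.509
VSWR = (1 + |Γ_s|)/(1 − |Γ_s|)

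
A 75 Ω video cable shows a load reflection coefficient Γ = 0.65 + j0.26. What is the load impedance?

Z_L ≈ 201 + j205 Ω

Z_L = Z_0·(1 + Γ)/(1 − Γ) = 75·(1.65 + j0.26)/(0.35 − j0.26)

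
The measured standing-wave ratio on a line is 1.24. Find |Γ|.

|Γ| = (S − 1)/(S + 1) = (1.24 − 1)/(1.24 + 1) = 0.24/2.24

|Γ| ≈ 0.107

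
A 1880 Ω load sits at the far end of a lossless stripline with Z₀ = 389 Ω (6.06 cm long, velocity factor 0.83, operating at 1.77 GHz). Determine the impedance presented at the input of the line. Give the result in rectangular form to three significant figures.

λ = v/f = 0.83·c / 1.77 GHz = 0.141 m
βl = 2π·l/λ = 2π × 0.431 = 155°
tan(βl) = tan(155°) = -0.465
Z_in = Z_0·(Z_L + jZ_0·tanβl)/(Z_0 + jZ_L·tanβl)
     = 389·(1880 − j181)/(389 − j874)

Z_in ≈ 378 + j669 Ω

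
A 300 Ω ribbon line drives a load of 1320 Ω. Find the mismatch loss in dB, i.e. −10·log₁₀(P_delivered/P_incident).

mismatch loss ≈ 2.19 dB

Γ = (1320 − 300)/(1320 + 300) = 0.63
|Γ|² = 0.396, so P_del/P_inc = 1 − |Γ|² = 0.604
ML = −10·log₁₀(1 − |Γ|²)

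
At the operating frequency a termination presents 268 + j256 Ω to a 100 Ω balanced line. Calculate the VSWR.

Γ = (Z_L − Z_0)/(Z_L + Z_0) = (168 + j256)/(368 + j256)
|Γ| = 306/448 = 0.683
VSWR = (1 + |Γ|)/(1 − |Γ|) = 1.68/0.317

VSWR ≈ 5.31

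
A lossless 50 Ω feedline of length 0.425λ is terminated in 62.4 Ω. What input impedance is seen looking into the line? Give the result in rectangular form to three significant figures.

Z_in ≈ 56 + j10.1 Ω

βl = 2π × 0.425 = 153°
tan(βl) = tan(153°) = -0.51
Z_in = Z_0·(Z_L + jZ_0·tanβl)/(Z_0 + jZ_L·tanβl)
     = 50·(62.4 − j25.5)/(50 − j31.8)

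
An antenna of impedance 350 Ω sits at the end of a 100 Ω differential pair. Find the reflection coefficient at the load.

Γ = (Z_L − Z_0)/(Z_L + Z_0) = (350 − 100)/(350 + 100) = 250/450

Γ = 0.556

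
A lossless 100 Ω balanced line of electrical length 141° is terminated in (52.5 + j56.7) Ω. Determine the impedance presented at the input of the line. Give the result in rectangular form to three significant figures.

tan(βl) = tan(141°) = -0.81
Z_in = Z_0·(Z_L + jZ_0·tanβl)/(Z_0 + jZ_L·tanβl)
     = 100·(52.5 − j24.3)/(146 − j42.5)

Z_in ≈ 37.6 − j5.67 Ω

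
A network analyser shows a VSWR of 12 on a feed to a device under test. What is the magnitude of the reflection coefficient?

|Γ| = (S − 1)/(S + 1) = (12 − 1)/(12 + 1) = 11/13

|Γ| ≈ 0.846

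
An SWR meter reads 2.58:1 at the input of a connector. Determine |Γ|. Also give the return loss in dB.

|Γ| = (S − 1)/(S + 1) = (2.58 − 1)/(2.58 + 1) = 1.58/3.58
RL = −20·log₁₀|Γ| = −20·log₁₀(0.441)

|Γ| ≈ 0.441; return loss ≈ 7.1 dB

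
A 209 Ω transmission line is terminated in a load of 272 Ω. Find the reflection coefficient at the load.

Γ = 0.131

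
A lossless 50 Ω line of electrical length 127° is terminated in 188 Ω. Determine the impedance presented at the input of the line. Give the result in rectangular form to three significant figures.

Z_in ≈ 20 + j33.7 Ω

tan(βl) = tan(127°) = -1.33
Z_in = Z_0·(Z_L + jZ_0·tanβl)/(Z_0 + jZ_L·tanβl)
     = 50·(188 − j66.4)/(50 − j249)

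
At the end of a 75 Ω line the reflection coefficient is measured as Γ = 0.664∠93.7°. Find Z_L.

Z_L ≈ 27.5 + j65.1 Ω

Z_L = Z_0·(1 + Γ)/(1 − Γ) = 75·(0.957 + j0.663)/(1.04 − j0.663)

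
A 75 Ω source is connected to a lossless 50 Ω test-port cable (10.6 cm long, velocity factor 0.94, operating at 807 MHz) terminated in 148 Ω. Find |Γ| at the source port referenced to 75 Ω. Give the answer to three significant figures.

λ = v/f = 0.94·c / 807 MHz = 0.349 m
βl = 2π·l/λ = 2π × 0.303 = 109°
tan(βl) = -2.87
Z_in = Z_0·(Z_L + jZ_0·tanβl)/(Z_0 + jZ_L·tanβl) = 18.7 + j15.2 Ω
Γ_s = (Z_in − Z_s)/(Z_in + Z_s) = (-56.3 + j15.2)/(93.7 + j15.2), |Γ_s| = 0.615

|Γ| ≈ 0.615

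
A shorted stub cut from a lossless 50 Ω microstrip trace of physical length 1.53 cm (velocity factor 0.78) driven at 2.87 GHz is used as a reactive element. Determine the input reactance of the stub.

X_in ≈ 121 Ω (inductive)

λ = v/f = 0.78·c / 2.87 GHz = 0.0815 m
βl = 2π·l/λ = 2π × 0.188 = 67.6°
tan(βl) = 2.42
For a shorted stub, Z_in = jZ_0·tan(βl)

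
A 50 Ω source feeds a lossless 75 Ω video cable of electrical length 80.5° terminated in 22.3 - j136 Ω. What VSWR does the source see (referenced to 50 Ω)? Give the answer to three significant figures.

VSWR ≈ 11.1

tan(βl) = 5.98
Z_in = Z_0·(Z_L + jZ_0·tanβl)/(Z_0 + jZ_L·tanβl) = 5.71 + j25.5 Ω
Γ_s = (Z_in − Z_s)/(Z_in + Z_s) = (-44.3 + j25.5)/(55.7 + j25.5), |Γ_s| = 0.834
VSWR = (1 + |Γ_s|)/(1 − |Γ_s|)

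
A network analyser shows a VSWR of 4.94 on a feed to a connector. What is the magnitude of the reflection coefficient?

|Γ| ≈ 0.663

|Γ| = (S − 1)/(S + 1) = (4.94 − 1)/(4.94 + 1) = 3.94/5.94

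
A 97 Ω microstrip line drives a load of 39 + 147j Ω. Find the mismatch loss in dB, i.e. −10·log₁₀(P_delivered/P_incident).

mismatch loss ≈ 4.23 dB

Γ = (-58 + j147)/(136 + j147), |Γ| = 0.789
|Γ|² = 0.623, so P_del/P_inc = 1 − |Γ|² = 0.377
ML = −10·log₁₀(1 − |Γ|²)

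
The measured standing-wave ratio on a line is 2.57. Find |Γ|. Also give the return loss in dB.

|Γ| = (S − 1)/(S + 1) = (2.57 − 1)/(2.57 + 1) = 1.57/3.57
RL = −20·log₁₀|Γ| = −20·log₁₀(0.44)

|Γ| ≈ 0.44; return loss ≈ 7.14 dB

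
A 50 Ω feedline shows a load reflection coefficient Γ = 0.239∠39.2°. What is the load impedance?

Z_L = Z_0·(1 + Γ)/(1 − Γ) = 50·(1.19 + j0.151)/(0.815 − j0.151)

Z_L ≈ 68.7 + j22 Ω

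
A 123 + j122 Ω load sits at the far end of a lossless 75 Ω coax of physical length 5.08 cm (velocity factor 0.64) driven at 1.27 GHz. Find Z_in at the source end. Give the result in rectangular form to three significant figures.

Z_in ≈ 21.9 + j15.3 Ω

λ = v/f = 0.64·c / 1.27 GHz = 0.151 m
βl = 2π·l/λ = 2π × 0.336 = 121°
tan(βl) = tan(121°) = -1.67
Z_in = Z_0·(Z_L + jZ_0·tanβl)/(Z_0 + jZ_L·tanβl)
     = 75·(123 − j2.98)/(278 − j205)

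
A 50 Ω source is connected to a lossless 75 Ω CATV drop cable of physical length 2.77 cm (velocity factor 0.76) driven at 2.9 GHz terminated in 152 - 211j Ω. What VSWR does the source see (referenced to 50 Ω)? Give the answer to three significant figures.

λ = v/f = 0.76·c / 2.9 GHz = 0.0786 m
βl = 2π·l/λ = 2π × 0.352 = 127°
tan(βl) = -1.33
Z_in = Z_0·(Z_L + jZ_0·tanβl)/(Z_0 + jZ_L·tanβl) = 28.4 + j85.1 Ω
Γ_s = (Z_in − Z_s)/(Z_in + Z_s) = (-21.6 + j85.1)/(78.4 + j85.1), |Γ_s| = 0.759
VSWR = (1 + |Γ_s|)/(1 − |Γ_s|)

VSWR ≈ 7.3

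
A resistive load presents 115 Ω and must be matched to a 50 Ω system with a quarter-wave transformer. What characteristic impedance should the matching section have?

Z_qwt ≈ 75.8 Ω

Z_qwt = √(Z_0·R_L) = √(50 × 115) = √5750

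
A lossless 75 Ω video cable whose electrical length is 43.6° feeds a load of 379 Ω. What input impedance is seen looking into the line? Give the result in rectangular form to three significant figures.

tan(βl) = tan(43.6°) = 0.952
Z_in = Z_0·(Z_L + jZ_0·tanβl)/(Z_0 + jZ_L·tanβl)
     = 75·(379 + j71.4)/(75 + j361)

Z_in ≈ 29.9 − j72.5 Ω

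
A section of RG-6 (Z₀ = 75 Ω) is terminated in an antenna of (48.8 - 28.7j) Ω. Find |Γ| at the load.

|Γ| ≈ 0.306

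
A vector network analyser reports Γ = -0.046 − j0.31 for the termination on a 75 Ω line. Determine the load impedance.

Z_L = Z_0·(1 + Γ)/(1 − Γ) = 75·(0.954 − j0.31)/(1.05 + j0.31)

Z_L ≈ 56.8 − j39.1 Ω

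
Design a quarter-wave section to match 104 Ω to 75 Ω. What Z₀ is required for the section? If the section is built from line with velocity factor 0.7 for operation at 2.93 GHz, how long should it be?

Z_qwt ≈ 88.3 Ω; length ≈ 1.79 cm

Z_qwt = √(Z_0·R_L) = √(75 × 104) = √7800
λ = 0.7·c/f = 0.0717 m, so l = λ/4 = 0.0179 m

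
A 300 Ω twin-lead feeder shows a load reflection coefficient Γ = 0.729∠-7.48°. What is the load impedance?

Z_L = Z_0·(1 + Γ)/(1 − Γ) = 300·(1.72 − j0.0949)/(0.277 + j0.0949)

Z_L ≈ 1640 − j663 Ω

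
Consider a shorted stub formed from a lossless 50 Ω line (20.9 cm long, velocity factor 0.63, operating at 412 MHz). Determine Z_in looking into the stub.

Z_in ≈ −j14.3 Ω

λ = v/f = 0.63·c / 412 MHz = 0.459 m
βl = 2π·l/λ = 2π × 0.456 = 164°
tan(βl) = -0.286
For a shorted stub, Z_in = jZ_0·tan(βl)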